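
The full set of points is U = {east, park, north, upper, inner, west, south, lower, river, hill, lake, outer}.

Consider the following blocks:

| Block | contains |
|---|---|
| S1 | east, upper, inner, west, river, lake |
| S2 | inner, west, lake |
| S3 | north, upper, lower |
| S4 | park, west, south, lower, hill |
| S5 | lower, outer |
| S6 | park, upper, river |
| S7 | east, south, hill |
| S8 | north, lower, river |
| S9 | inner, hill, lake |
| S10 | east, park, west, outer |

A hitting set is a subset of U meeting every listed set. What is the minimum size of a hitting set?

4

H = {park, west, lower, hill} meets every block (each contains at least one member of H), and |H| = 4.
The blocks S2, S5, S6, S7 are pairwise disjoint, so any hitting set needs a separate point for each — at least 4. Hence 4 is optimal.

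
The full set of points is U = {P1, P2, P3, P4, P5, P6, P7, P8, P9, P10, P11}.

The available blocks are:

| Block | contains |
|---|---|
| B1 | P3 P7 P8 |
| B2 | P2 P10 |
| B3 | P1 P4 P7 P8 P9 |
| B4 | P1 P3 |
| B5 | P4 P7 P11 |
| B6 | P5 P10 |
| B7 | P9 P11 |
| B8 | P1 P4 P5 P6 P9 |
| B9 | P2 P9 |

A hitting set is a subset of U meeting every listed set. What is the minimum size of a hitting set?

4

H = {P3, P4, P9, P10} meets every block (each contains at least one member of H), and |H| = 4.
The blocks B4, B5, B6, B9 are pairwise disjoint, so any hitting set needs a separate point for each — at least 4. Hence 4 is optimal.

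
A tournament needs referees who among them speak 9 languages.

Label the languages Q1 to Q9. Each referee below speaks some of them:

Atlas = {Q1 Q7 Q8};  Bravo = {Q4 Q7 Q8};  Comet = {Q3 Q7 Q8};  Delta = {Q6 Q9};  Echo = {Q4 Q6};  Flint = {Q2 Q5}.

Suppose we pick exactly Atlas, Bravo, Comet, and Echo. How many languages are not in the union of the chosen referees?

Union of Atlas, Bravo, Comet, Echo = {Q1, Q3, Q4, Q6, Q7, Q8}.
Not covered: Q2, Q5, Q9 — 3 languages.

3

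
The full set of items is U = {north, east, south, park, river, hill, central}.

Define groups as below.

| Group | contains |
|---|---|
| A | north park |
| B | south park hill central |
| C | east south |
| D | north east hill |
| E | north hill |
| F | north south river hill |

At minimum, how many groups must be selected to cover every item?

3

B and C and F together: B ∪ C ∪ F = {north, east, south, park, river, hill, central} — every item is covered.
Only F contains river, so F is forced; the remaining 3 items need at least 2 more groups (each remaining group adds at most 2) — so at least 3 groups are needed, and 3 is optimal.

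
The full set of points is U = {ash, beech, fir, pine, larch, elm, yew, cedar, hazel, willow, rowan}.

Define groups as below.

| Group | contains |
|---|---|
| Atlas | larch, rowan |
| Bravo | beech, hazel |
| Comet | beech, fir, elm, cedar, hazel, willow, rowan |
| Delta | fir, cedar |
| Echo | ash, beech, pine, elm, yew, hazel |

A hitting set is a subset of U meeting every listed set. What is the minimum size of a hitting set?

The 3 points {cedar, hazel, rowan} hit every group.
The groups Atlas, Bravo, Delta are pairwise disjoint, so any hitting set needs a separate point for each — at least 3. Hence 3 is optimal.

3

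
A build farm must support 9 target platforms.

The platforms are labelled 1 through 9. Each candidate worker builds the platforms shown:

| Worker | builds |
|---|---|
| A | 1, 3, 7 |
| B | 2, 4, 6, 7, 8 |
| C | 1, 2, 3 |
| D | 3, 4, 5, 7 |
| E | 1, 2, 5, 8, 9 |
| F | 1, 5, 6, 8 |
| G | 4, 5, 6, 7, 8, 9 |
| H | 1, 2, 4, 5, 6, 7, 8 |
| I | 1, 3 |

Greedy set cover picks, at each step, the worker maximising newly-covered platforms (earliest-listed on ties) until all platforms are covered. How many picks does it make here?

Greedy: pick H (covers 7 new) → pick A (covers 1 new) → pick E (covers 1 new). Total picks: 3.
(The true minimum cover uses only 2 workers, so greedy is not optimal here.)

3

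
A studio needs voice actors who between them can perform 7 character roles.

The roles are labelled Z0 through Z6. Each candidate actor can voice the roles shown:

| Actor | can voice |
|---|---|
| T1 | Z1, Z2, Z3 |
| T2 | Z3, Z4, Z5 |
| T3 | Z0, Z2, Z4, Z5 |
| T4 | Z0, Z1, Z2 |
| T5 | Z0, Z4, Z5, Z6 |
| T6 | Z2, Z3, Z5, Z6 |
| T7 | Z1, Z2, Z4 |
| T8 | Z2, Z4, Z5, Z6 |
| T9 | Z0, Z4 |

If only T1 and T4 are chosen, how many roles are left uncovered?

Union of T1, T4 = {Z0, Z1, Z2, Z3}.
Not covered: Z4, Z5, Z6 — 3 roles.

3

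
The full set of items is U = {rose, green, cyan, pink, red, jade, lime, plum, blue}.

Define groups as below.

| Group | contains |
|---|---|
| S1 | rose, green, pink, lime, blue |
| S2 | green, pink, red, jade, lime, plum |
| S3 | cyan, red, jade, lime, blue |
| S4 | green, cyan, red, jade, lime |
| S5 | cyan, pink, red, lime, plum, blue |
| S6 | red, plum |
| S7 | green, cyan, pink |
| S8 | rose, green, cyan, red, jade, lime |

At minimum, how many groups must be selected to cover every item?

S5 and S8 cover everything between them: the union {rose, green, cyan, pink, red, jade, lime, plum, blue} is all of U.
No single group has all 9 items (the largest, S2, has 6), so 2 is optimal.

2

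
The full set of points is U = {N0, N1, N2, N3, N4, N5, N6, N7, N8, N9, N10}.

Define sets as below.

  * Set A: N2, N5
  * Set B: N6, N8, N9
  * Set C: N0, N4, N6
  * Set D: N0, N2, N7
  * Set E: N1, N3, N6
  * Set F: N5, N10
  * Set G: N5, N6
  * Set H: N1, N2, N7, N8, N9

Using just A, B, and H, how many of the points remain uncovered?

4

Union of A, B, H = {N1, N2, N5, N6, N7, N8, N9}.
Not covered: N0, N3, N4, N10 — 4 points.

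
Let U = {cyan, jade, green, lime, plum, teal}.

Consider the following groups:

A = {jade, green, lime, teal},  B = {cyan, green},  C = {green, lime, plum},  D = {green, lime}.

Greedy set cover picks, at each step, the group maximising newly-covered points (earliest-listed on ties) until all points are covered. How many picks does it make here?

3

Greedy: pick A (covers 4 new) → pick B (covers 1 new) → pick C (covers 1 new). Total picks: 3.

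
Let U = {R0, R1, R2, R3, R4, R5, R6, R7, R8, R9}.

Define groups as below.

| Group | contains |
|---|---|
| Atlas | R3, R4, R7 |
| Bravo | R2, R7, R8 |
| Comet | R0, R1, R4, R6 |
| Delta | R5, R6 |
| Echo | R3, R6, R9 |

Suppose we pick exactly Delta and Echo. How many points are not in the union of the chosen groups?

Union of Delta, Echo = {R3, R5, R6, R9}.
Not covered: R0, R1, R2, R4, R7, R8 — 6 points.

6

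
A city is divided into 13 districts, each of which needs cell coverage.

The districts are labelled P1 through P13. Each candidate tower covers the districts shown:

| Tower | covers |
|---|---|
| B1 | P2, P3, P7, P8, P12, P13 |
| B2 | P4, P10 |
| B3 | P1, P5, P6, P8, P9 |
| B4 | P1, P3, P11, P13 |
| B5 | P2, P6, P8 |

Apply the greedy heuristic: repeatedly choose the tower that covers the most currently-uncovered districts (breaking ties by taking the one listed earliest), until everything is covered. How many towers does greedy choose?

4

Greedy: pick B1 (covers 6 new) → pick B3 (covers 4 new) → pick B2 (covers 2 new) → pick B4 (covers 1 new). Total picks: 4.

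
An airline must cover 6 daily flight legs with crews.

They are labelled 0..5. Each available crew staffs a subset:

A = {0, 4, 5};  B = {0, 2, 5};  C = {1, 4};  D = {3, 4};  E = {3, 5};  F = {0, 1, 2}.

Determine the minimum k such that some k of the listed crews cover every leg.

Take {C, E, F}. Their union is {0, 1, 2, 3, 4, 5}, which is all 6 legs.
No 2 of the 6 crews cover everything (all 15 combinations miss at least one leg), so 3 is optimal.

3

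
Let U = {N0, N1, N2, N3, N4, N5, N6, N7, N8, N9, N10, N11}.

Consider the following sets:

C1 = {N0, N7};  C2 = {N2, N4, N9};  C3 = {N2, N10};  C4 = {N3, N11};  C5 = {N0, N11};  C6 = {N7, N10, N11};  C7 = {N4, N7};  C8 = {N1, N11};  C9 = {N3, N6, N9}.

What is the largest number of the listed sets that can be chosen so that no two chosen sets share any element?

C3, C7, C8, C9 are pairwise disjoint (C3={N2,N10}; C7={N4,N7}; C8={N1,N11}; C9={N3,N6,N9}).
Every remaining set overlaps one of these, and no 5 of the listed sets are pairwise disjoint, so 4 is the maximum.

4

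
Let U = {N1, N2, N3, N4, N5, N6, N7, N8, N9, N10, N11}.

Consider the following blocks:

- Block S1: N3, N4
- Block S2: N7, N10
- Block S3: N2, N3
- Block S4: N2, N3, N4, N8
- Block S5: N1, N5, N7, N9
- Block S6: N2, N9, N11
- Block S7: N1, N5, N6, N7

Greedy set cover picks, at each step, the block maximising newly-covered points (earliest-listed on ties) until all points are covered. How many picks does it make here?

Greedy: pick S4 (covers 4 new) → pick S5 (covers 4 new) → pick S2 (covers 1 new) → pick S6 (covers 1 new) → pick S7 (covers 1 new). Total picks: 5.
(The true minimum cover uses only 4 blocks, so greedy is not optimal here.)

5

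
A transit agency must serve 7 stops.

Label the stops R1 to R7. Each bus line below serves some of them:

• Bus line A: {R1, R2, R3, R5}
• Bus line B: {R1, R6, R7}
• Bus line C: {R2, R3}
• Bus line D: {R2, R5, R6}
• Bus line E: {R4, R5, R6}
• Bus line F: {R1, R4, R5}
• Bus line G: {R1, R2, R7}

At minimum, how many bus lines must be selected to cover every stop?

3

A and B and F together: A ∪ B ∪ F = {R1, R2, R3, R4, R5, R6, R7} — every stop is covered.
No 2 of the 7 bus lines cover everything (all 21 combinations miss at least one stop), so 3 is optimal.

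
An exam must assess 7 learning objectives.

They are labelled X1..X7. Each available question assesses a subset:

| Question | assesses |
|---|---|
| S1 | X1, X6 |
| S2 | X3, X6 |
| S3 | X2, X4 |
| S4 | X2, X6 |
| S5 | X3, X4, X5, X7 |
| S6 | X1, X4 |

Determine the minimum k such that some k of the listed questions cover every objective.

3

S1 and S4 and S5 together: S1 ∪ S4 ∪ S5 = {X1, X2, X3, X4, X5, X6, X7} — every objective is covered.
Only S5 contains X5, so S5 is forced; the remaining 3 objectives need at least 2 more questions (each remaining question adds at most 2) — so at least 3 questions are needed, and 3 is optimal.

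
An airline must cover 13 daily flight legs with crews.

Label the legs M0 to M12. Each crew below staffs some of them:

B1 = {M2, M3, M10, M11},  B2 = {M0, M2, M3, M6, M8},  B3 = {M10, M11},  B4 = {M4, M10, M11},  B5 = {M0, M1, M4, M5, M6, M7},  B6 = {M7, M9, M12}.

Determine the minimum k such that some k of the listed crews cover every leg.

Take {B2, B4, B5, B6}. Their union is {M0, M1, M2, M3, M4, M5, M6, M7, M8, M9, M10, M11, M12}, which is all 13 legs.
No 3 of the 6 crews cover everything (all 20 combinations miss at least one leg), so 4 is optimal.

4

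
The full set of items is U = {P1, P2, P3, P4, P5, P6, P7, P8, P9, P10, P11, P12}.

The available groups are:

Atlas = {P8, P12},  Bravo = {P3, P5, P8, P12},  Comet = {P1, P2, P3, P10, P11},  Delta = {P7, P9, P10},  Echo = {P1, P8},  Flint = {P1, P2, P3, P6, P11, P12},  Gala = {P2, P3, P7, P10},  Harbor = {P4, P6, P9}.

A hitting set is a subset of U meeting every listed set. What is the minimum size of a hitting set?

Take H = {P6, P8, P10}. Each listed group contains at least one of these, so H is a hitting set of size 3.
The groups Echo, Gala, Harbor are pairwise disjoint, so any hitting set needs a separate item for each — at least 3. Hence 3 is optimal.

3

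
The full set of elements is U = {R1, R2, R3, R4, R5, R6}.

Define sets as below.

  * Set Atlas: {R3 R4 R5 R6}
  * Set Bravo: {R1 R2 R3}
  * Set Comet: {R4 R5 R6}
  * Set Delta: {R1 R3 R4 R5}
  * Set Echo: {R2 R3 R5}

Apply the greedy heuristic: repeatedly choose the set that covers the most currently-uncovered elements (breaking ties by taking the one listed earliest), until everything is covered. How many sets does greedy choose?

Greedy: pick Atlas (covers 4 new) → pick Bravo (covers 2 new). Total picks: 2.

2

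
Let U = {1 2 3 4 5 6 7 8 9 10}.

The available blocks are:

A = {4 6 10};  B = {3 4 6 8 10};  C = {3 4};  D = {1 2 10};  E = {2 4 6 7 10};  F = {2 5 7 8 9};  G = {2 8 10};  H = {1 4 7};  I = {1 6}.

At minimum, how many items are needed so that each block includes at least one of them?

The 3 items {1, 2, 4} hit every block.
The blocks C, G, I are pairwise disjoint, so any hitting set needs a separate item for each — at least 3. Hence 3 is optimal.

3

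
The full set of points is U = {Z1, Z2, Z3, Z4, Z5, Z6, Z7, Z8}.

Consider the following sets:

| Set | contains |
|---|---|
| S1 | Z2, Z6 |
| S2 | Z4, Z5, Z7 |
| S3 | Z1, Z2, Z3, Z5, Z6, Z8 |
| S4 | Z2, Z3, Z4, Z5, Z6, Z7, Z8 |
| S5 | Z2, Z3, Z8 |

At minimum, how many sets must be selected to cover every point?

S2 and S3 cover everything between them: the union {Z1, Z2, Z3, Z4, Z5, Z6, Z7, Z8} is all of U.
No single set has all 8 points (the largest, S4, has 7), so 2 is optimal.

2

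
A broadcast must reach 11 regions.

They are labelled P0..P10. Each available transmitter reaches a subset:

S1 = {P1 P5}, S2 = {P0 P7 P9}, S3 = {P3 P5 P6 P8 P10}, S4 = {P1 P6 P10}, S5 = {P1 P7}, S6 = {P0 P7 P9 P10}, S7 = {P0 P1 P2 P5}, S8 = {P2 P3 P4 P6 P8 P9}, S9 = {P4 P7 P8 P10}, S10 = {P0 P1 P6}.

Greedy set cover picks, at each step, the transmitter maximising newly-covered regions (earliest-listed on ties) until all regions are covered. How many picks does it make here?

3

Greedy: pick S8 (covers 6 new) → pick S6 (covers 3 new) → pick S1 (covers 2 new). Total picks: 3.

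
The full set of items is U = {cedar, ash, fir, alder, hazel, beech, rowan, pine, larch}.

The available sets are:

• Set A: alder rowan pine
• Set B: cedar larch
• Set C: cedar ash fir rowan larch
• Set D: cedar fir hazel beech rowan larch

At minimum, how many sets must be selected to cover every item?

A and C and D together: A ∪ C ∪ D = {cedar, ash, fir, alder, hazel, beech, rowan, pine, larch} — every item is covered.
Only C contains ash, so C is forced; the remaining 4 items need at least 2 more sets (each remaining set adds at most 2) — so at least 3 sets are needed, and 3 is optimal.

3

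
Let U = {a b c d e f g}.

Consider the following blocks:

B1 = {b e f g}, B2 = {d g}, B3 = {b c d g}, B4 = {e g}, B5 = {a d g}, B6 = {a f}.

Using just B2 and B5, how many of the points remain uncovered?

Union of B2, B5 = {a, d, g}.
Not covered: b, c, e, f — 4 points.

4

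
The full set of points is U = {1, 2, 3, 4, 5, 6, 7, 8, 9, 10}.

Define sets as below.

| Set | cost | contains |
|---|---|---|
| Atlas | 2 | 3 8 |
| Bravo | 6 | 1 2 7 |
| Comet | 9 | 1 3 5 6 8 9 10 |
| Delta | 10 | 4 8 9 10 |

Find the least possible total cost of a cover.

25

Bravo, Comet, Delta together cover every point (Bravo ∪ Comet ∪ Delta = {1, 2, 3, 4, 5, 6, 7, 8, 9, 10}); total cost 6 + 9 + 10 = 25.
The greedy pick Atlas, Comet, Bravo, Delta costs 27; no covering selection beats 25.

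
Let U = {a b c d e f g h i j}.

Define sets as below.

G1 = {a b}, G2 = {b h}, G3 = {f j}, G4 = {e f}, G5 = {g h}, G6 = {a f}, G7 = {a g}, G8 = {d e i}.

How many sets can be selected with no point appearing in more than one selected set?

4

G2, G3, G7, G8 are pairwise disjoint (G2={b,h}; G3={f,j}; G7={a,g}; G8={d,e,i}).
Every remaining set overlaps one of these, and no 5 of the listed sets are pairwise disjoint, so 4 is the maximum.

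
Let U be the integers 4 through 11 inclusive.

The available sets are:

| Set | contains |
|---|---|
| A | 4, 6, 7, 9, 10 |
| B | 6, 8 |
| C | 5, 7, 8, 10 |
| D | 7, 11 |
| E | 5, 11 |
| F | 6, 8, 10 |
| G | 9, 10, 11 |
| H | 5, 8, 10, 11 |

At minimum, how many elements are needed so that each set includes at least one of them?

The 3 elements {6, 7, 11} hit every set.
No choice of 2 elements meets every set, so 3 is the minimum.

3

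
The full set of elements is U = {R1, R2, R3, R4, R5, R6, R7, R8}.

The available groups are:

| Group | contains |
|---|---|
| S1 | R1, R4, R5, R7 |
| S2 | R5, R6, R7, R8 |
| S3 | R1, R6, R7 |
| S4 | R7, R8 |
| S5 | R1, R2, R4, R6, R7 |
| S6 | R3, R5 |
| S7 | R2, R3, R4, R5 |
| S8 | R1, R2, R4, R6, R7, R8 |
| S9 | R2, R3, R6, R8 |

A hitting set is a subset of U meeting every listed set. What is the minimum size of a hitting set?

2

The 2 elements {R3, R7} hit every group.
The groups S4, S6 are pairwise disjoint, so any hitting set needs a separate element for each — at least 2. Hence 2 is optimal.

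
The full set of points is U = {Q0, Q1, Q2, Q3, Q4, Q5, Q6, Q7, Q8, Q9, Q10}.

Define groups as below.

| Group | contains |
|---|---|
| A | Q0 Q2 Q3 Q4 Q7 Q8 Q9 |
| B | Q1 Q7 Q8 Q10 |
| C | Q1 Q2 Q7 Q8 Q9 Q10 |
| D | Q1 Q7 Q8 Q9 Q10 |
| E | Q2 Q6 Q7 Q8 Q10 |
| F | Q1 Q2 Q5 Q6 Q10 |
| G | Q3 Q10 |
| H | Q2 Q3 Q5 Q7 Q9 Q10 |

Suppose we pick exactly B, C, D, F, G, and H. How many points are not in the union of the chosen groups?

Union of B, C, D, F, G, H = {Q1, Q2, Q3, Q5, Q6, Q7, Q8, Q9, Q10}.
Not covered: Q0, Q4 — 2 points.

2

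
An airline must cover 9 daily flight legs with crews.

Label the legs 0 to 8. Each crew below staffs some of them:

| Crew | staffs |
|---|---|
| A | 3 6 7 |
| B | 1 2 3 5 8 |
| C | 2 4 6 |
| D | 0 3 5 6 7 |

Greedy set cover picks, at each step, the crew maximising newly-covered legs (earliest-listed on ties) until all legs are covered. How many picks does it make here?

3

Greedy: pick B (covers 5 new) → pick D (covers 3 new) → pick C (covers 1 new). Total picks: 3.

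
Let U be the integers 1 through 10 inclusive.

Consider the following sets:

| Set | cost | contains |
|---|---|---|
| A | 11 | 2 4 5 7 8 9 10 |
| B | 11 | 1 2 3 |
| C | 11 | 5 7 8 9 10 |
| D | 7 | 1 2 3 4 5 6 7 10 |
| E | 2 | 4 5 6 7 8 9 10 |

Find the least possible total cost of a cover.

D, E together cover every element (D ∪ E = {1, 2, 3, 4, 5, 6, 7, 8, 9, 10}); total cost 7 + 2 = 9.
No covering selection has total cost below 9.

9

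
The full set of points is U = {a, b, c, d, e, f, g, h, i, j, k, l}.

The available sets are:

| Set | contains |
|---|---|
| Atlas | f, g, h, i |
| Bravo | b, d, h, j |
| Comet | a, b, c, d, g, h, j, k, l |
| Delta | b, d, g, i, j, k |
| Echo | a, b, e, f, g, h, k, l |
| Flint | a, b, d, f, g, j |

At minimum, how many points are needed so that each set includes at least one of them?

Take T = {h, j}. Each listed set contains at least one of these, so T is a hitting set of size 2.
No single point lies in every set, so at least 2 are needed and 2 is optimal.

2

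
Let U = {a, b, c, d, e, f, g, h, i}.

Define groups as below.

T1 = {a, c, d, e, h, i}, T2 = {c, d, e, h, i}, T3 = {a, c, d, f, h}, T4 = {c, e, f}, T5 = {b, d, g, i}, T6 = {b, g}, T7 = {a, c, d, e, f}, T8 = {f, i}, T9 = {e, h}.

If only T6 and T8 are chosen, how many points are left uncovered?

Union of T6, T8 = {b, f, g, i}.
Not covered: a, c, d, e, h — 5 points.

5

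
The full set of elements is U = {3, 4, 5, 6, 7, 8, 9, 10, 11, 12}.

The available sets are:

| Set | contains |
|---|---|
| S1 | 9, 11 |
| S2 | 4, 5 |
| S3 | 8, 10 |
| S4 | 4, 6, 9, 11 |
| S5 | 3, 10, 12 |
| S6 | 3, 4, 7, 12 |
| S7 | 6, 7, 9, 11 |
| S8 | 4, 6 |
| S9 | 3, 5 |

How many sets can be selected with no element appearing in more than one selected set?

S1, S3, S8, S9 are pairwise disjoint (S1={9,11}; S3={8,10}; S8={4,6}; S9={3,5}).
Every remaining set overlaps one of these, and no 5 of the listed sets are pairwise disjoint, so 4 is the maximum.

4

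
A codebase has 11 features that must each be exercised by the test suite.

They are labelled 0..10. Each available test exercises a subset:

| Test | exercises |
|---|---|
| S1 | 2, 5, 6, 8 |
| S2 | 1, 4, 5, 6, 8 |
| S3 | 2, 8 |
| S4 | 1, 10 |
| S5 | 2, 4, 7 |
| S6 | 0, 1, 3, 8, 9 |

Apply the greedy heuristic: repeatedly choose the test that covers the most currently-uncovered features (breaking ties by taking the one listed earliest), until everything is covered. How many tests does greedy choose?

Greedy: pick S2 (covers 5 new) → pick S6 (covers 3 new) → pick S5 (covers 2 new) → pick S4 (covers 1 new). Total picks: 4.

4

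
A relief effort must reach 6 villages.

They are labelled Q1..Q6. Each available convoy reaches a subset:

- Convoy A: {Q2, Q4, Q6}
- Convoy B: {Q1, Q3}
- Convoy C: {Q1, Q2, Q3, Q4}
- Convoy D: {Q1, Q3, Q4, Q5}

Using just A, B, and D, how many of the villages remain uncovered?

0

Union of A, B, D = {Q1, Q2, Q3, Q4, Q5, Q6} — that's every village, so 0 are uncovered.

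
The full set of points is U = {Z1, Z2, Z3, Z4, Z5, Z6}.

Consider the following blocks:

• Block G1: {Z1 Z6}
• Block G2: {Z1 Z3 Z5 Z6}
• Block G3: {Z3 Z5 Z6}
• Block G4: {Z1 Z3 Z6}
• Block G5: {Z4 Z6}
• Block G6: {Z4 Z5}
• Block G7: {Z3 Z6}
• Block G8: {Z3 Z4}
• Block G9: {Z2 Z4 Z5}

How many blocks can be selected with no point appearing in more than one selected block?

G1, G8 are pairwise disjoint (G1={Z1,Z6}; G8={Z3,Z4}).
Every remaining block overlaps one of these, and no 3 of the listed blocks are pairwise disjoint, so 2 is the maximum.

2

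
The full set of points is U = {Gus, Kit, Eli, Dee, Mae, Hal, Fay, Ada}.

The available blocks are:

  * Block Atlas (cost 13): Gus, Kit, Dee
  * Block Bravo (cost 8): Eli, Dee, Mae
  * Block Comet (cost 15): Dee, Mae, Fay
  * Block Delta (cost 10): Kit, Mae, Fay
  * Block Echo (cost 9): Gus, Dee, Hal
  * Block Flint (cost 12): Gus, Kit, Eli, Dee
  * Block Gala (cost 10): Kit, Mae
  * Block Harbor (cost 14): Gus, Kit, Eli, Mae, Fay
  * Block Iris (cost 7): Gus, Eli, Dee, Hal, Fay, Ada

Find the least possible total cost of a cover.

17

Gala, Iris together cover every point (Gala ∪ Iris = {Gus, Kit, Eli, Dee, Mae, Hal, Fay, Ada}); total cost 10 + 7 = 17.
No covering selection has total cost below 17.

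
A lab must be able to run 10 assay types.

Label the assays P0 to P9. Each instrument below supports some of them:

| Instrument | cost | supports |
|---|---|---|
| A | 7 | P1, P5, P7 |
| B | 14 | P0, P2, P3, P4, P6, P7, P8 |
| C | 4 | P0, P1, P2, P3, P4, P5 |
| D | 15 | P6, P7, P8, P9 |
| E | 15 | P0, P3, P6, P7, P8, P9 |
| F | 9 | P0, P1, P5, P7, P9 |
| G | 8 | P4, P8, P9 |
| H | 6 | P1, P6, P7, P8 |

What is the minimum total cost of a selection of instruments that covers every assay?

18

C, G, H together cover every assay (C ∪ G ∪ H = {P0, P1, P2, P3, P4, P5, P6, P7, P8, P9}); total cost 4 + 8 + 6 = 18.
No covering selection has total cost below 18.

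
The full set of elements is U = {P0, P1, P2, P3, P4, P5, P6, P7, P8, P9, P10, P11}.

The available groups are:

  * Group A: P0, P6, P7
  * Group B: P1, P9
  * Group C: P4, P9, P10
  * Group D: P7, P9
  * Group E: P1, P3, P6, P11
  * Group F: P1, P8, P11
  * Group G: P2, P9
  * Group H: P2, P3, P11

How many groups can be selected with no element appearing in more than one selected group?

3

A, F, G are pairwise disjoint (A={P0,P6,P7}; F={P1,P8,P11}; G={P2,P9}).
Every remaining group overlaps one of these, and no 4 of the listed groups are pairwise disjoint, so 3 is the maximum.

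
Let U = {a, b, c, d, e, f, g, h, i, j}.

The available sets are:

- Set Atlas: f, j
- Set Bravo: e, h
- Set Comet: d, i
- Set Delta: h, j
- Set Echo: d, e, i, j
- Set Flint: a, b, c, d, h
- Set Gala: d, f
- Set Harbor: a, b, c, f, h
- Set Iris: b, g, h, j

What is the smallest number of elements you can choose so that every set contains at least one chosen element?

The 3 elements {d, h, j} hit every set.
The sets Atlas, Bravo, Comet are pairwise disjoint, so any hitting set needs a separate element for each — at least 3. Hence 3 is optimal.

3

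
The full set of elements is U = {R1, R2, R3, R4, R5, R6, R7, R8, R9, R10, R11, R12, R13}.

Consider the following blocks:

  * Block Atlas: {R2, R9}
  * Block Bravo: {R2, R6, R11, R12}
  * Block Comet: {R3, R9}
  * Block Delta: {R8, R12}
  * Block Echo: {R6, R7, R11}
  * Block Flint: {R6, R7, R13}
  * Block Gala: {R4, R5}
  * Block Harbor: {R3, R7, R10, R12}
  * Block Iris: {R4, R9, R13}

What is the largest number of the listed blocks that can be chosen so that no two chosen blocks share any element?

4

Atlas, Delta, Echo, Gala are pairwise disjoint (Atlas={R2,R9}; Delta={R8,R12}; Echo={R6,R7,R11}; Gala={R4,R5}).
Every remaining block overlaps one of these, and no 5 of the listed blocks are pairwise disjoint, so 4 is the maximum.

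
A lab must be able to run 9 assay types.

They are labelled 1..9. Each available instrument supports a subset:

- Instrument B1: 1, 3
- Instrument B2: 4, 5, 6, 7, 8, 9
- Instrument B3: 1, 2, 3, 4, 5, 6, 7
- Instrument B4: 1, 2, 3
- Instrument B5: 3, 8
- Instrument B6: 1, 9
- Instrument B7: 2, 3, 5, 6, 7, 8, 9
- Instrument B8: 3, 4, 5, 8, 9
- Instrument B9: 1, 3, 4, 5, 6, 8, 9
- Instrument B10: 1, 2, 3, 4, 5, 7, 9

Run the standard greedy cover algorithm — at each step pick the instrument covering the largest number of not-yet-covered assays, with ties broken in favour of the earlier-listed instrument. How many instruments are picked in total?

2

Greedy: pick B3 (covers 7 new) → pick B2 (covers 2 new). Total picks: 2.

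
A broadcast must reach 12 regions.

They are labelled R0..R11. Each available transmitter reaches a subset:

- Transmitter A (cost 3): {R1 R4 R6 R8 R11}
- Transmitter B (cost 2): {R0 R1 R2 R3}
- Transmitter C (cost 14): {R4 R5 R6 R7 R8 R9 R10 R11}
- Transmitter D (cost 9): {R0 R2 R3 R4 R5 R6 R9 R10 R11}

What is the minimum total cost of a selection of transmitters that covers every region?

B, C together cover every region (B ∪ C = {R0, R1, R2, R3, R4, R5, R6, R7, R8, R9, R10, R11}); total cost 2 + 14 = 16.
The greedy pick B, A, D, C costs 28; no covering selection beats 16.

16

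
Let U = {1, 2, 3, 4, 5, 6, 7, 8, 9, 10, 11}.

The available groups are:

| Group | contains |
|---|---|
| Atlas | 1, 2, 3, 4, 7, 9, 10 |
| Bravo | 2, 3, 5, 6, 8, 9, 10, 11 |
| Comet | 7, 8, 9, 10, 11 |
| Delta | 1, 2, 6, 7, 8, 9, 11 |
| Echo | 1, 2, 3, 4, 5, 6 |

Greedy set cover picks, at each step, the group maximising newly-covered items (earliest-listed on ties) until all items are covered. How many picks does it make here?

2

Greedy: pick Bravo (covers 8 new) → pick Atlas (covers 3 new). Total picks: 2.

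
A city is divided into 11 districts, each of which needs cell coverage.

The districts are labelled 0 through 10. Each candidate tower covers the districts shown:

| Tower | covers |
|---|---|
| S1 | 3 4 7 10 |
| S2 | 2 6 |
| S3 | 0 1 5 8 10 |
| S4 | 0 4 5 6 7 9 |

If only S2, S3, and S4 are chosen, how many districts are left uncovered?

1

Union of S2, S3, S4 = {0, 1, 2, 4, 5, 6, 7, 8, 9, 10}.
Not covered: 3 — 1 district.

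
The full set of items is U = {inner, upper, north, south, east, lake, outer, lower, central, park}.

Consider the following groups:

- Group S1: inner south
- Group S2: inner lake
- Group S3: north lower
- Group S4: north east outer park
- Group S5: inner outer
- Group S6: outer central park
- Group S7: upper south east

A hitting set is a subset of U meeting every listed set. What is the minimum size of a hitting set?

Take H = {north, south, lake, outer}. Each listed group contains at least one of these, so H is a hitting set of size 4.
The groups S2, S3, S6, S7 are pairwise disjoint, so any hitting set needs a separate item for each — at least 4. Hence 4 is optimal.

4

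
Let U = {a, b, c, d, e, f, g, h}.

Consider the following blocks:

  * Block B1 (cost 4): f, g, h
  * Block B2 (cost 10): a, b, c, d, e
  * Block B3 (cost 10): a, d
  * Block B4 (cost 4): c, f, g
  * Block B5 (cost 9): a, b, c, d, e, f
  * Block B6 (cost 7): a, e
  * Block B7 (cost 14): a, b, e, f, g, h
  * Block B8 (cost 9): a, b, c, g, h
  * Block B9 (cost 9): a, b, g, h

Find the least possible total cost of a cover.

B1, B5 together cover every item (B1 ∪ B5 = {a, b, c, d, e, f, g, h}); total cost 4 + 9 = 13.
No covering selection has total cost below 13.

13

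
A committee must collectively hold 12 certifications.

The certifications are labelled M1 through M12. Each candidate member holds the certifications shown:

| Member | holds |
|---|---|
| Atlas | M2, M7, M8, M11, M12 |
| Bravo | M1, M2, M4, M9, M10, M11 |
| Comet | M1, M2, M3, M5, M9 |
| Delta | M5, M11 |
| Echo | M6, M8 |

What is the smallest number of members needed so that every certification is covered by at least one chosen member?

4

Atlas and Bravo and Comet and Echo together: Atlas ∪ Bravo ∪ Comet ∪ Echo = {M1, M2, M3, M4, M5, M6, M7, M8, M9, M10, M11, M12} — every certification is covered.
No 3 of the 5 members cover everything (all 10 combinations miss at least one certification), so 4 is optimal.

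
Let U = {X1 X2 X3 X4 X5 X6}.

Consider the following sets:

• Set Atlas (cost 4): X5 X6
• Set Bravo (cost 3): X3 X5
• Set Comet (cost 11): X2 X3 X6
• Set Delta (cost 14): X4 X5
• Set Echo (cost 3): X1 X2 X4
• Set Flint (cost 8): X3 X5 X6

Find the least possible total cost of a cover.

10

Atlas, Bravo, Echo together cover every element (Atlas ∪ Bravo ∪ Echo = {X1, X2, X3, X4, X5, X6}); total cost 4 + 3 + 3 = 10.
No covering selection has total cost below 10.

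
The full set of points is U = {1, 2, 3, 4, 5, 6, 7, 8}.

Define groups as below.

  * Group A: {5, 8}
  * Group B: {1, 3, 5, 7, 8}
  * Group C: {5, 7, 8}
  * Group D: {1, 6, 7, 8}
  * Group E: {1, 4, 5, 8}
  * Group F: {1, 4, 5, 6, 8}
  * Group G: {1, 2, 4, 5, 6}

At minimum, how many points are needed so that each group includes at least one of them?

2

H = {5, 8} meets every group (each contains at least one member of H), and |H| = 2.
No single point lies in every group, so at least 2 are needed and 2 is optimal.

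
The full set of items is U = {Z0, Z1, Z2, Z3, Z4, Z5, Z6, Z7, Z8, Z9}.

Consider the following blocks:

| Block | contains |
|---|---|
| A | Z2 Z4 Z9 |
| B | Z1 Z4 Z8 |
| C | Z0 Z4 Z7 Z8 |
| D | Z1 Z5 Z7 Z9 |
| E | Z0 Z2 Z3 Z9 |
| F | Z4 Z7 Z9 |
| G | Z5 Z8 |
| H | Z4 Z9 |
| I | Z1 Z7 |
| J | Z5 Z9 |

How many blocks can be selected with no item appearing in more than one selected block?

E, G, I are pairwise disjoint (E={Z0,Z2,Z3,Z9}; G={Z5,Z8}; I={Z1,Z7}).
Every remaining block overlaps one of these, and no 4 of the listed blocks are pairwise disjoint, so 3 is the maximum.

3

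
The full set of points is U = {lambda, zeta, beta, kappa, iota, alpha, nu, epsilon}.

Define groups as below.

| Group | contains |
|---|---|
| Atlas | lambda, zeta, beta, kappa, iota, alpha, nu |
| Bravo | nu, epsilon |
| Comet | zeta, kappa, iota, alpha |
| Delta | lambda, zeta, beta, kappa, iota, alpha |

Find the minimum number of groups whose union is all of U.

Take {Bravo, Delta}. Their union is {lambda, zeta, beta, kappa, iota, alpha, nu, epsilon}, which is all 8 points.
No single group has all 8 points (the largest, Atlas, has 7), so 2 is optimal.

2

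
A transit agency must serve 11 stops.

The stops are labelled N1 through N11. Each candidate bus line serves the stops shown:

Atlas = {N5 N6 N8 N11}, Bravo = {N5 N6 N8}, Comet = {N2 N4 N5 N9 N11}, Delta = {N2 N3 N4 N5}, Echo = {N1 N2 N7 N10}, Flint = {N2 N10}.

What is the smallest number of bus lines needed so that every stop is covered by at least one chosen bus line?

4

Take {Bravo, Comet, Delta, Echo}. Their union is {N1, N2, N3, N4, N5, N6, N7, N8, N9, N10, N11}, which is all 11 stops.
Only Delta contains N3, so Delta is forced; the remaining 7 stops need at least 3 more bus lines (each remaining bus line adds at most 3) — so at least 4 bus lines are needed, and 4 is optimal.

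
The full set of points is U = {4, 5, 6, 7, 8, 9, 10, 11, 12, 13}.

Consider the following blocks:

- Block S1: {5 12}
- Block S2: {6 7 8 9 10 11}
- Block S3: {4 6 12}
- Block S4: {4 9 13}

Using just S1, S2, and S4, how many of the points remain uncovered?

0

Union of S1, S2, S4 = {4, 5, 6, 7, 8, 9, 10, 11, 12, 13} — that's every point, so 0 are uncovered.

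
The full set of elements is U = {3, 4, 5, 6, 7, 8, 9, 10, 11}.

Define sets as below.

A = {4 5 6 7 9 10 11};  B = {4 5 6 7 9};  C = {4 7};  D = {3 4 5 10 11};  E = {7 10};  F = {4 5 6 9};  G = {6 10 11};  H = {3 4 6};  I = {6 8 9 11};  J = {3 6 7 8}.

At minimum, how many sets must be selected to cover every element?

2

A and J cover everything between them: the union {3, 4, 5, 6, 7, 8, 9, 10, 11} is all of U.
No single set has all 9 elements (the largest, A, has 7), so 2 is optimal.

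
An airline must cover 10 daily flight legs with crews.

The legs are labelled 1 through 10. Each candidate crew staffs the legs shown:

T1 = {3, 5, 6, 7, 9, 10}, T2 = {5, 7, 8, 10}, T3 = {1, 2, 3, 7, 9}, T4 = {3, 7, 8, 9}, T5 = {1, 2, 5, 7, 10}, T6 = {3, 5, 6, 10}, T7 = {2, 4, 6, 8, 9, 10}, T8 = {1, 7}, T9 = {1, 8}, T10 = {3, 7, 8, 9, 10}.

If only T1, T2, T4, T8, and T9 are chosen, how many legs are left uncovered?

Union of T1, T2, T4, T8, T9 = {1, 3, 5, 6, 7, 8, 9, 10}.
Not covered: 2, 4 — 2 legs.

2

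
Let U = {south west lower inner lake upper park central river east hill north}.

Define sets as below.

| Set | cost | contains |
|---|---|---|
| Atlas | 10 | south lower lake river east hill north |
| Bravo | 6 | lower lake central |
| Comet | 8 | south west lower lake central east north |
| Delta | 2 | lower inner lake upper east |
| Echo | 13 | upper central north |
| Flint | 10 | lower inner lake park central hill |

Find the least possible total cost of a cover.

Atlas, Comet, Delta, Flint together cover every element (Atlas ∪ Comet ∪ Delta ∪ Flint = {south, west, lower, inner, lake, upper, park, central, river, east, hill, north}); total cost 10 + 8 + 2 + 10 = 30.
No covering selection has total cost below 30.

30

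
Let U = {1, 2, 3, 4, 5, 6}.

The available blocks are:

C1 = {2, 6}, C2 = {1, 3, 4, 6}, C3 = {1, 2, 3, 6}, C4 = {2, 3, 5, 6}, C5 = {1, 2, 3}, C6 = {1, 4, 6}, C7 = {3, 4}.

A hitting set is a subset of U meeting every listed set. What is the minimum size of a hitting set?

2

The 2 points {2, 4} hit every block.
The blocks C1, C7 are pairwise disjoint, so any hitting set needs a separate point for each — at least 2. Hence 2 is optimal.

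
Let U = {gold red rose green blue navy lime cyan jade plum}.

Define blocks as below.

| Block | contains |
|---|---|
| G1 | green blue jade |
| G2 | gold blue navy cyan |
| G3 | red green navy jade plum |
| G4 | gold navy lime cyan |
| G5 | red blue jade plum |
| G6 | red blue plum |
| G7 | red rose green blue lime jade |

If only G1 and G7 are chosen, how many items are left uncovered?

Union of G1, G7 = {red, rose, green, blue, lime, jade}.
Not covered: gold, navy, cyan, plum — 4 items.

4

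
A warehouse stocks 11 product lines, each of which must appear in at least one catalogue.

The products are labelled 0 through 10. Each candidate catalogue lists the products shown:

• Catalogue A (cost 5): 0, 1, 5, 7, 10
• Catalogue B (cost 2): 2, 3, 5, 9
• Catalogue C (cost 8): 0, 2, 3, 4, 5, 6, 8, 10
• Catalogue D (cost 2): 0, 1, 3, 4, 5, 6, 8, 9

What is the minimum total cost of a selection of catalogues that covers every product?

9

A, B, D together cover every product (A ∪ B ∪ D = {0, 1, 2, 3, 4, 5, 6, 7, 8, 9, 10}); total cost 5 + 2 + 2 = 9.
No covering selection has total cost below 9.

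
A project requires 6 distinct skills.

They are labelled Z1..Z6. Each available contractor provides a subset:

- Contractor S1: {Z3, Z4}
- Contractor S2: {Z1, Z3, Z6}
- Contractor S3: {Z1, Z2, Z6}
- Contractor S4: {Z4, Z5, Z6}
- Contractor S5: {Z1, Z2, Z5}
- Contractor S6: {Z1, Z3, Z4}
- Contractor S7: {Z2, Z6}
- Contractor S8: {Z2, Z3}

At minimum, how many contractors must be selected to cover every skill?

3

Take {S2, S4, S7}. Their union is {Z1, Z2, Z3, Z4, Z5, Z6}, which is all 6 skills.
No 2 of the 8 contractors cover everything (all 28 combinations miss at least one skill), so 3 is optimal.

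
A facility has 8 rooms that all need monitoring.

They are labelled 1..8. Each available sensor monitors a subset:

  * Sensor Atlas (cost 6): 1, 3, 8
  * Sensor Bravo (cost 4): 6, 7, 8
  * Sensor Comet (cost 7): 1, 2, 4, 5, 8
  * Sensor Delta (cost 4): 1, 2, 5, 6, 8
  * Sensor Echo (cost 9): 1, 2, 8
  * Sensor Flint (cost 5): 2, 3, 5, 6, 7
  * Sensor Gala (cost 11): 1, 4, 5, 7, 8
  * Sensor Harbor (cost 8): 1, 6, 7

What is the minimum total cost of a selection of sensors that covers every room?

12

Comet, Flint together cover every room (Comet ∪ Flint = {1, 2, 3, 4, 5, 6, 7, 8}); total cost 7 + 5 = 12.
The greedy pick Delta, Flint, Comet costs 16; no covering selection beats 12.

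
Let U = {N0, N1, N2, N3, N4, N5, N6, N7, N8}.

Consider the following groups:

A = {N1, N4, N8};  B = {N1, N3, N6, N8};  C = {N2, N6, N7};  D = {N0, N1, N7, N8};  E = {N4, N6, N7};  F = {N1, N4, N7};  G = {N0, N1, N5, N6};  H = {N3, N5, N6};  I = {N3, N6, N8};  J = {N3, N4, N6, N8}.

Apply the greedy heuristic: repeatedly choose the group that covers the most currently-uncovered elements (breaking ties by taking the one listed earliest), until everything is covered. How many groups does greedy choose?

4

Greedy: pick B (covers 4 new) → pick C (covers 2 new) → pick G (covers 2 new) → pick A (covers 1 new). Total picks: 4.
(The true minimum cover uses only 3 groups, so greedy is not optimal here.)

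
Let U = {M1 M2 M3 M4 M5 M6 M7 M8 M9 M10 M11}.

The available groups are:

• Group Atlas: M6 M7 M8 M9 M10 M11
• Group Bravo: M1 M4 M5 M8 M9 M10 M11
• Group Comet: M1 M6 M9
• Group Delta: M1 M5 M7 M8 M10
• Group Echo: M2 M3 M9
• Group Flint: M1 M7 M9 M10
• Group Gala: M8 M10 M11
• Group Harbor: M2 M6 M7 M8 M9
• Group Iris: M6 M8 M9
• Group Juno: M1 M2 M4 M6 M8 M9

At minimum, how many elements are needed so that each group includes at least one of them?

H = {M8, M9} meets every group (each contains at least one member of H), and |H| = 2.
The groups Delta, Echo are pairwise disjoint, so any hitting set needs a separate element for each — at least 2. Hence 2 is optimal.

2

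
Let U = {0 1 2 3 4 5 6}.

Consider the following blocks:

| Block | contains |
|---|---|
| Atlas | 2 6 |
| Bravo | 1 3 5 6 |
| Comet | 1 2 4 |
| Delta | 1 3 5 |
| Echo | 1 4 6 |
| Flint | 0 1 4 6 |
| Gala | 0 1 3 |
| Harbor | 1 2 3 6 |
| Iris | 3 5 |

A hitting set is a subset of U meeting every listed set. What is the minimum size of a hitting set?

Take H = {3, 4, 6}. Each listed block contains at least one of these, so H is a hitting set of size 3.
No choice of 2 points meets every block, so 3 is the minimum.

3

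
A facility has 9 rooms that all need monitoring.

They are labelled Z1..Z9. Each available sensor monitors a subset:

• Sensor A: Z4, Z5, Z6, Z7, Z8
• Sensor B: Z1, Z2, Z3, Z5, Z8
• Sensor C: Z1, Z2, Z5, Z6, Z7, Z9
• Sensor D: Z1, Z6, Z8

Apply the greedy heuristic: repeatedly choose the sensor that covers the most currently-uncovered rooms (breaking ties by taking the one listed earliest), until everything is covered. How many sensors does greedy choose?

Greedy: pick C (covers 6 new) → pick A (covers 2 new) → pick B (covers 1 new). Total picks: 3.

3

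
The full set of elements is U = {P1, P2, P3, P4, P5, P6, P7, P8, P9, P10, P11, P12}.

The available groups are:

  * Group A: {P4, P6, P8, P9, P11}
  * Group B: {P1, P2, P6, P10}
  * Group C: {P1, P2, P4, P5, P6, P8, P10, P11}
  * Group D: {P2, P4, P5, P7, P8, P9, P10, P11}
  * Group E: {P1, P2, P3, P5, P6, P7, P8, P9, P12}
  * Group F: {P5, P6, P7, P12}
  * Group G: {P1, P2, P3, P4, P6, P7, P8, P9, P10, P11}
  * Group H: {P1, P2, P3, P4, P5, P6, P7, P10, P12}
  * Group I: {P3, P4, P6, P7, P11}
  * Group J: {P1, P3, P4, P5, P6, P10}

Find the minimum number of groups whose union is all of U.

2

Take {F, G}. Their union is {P1, P2, P3, P4, P5, P6, P7, P8, P9, P10, P11, P12}, which is all 12 elements.
No single group has all 12 elements (the largest, G, has 10), so 2 is optimal.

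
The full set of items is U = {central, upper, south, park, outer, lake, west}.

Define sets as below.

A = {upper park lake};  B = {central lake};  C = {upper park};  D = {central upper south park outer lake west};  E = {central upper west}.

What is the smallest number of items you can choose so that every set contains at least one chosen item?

2

The 2 items {upper, lake} hit every set.
The sets B, C are pairwise disjoint, so any hitting set needs a separate item for each — at least 2. Hence 2 is optimal.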